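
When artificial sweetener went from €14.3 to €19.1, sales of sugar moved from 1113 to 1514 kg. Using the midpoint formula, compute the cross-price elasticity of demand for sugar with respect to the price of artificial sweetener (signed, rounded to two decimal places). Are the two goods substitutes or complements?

%ΔQ_{sugar} = (1514 − 1113)/avg = 401/1313.5 = 0.305291…
%ΔP_{artificial sweetener} = (19.1 − 14.3)/avg = 4.8/16.7 = 0.287425…
E_cross = (401/1313.5) / (4.8/16.7) = 1.0621…
E_cross > 0 ⇒ the goods are substitutes.

1.06; substitutes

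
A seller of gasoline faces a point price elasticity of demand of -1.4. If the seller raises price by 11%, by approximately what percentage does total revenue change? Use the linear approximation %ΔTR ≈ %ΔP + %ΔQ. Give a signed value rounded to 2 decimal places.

%ΔQ ≈ Ed × %ΔP = (-1.4) × (+11%) = -15.4000%
%ΔTR ≈ %ΔP + %ΔQ = (+11%) + (-15.4000%) = -4.4000%

-4.40%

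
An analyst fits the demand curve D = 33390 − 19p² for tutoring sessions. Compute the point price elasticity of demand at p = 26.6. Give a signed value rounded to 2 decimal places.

-1.35

dD/dp = −2·19·p = -1010.8. At p = 26.6, D = 19946.36.
Ed = (dD/dp)·(p/D) = (-1010.8) × (26.6/19946.36) = -1.3479…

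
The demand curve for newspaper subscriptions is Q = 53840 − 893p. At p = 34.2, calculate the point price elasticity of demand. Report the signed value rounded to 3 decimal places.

dQ/dp = −893. At p = 34.2, Q = 53840 − 893(34.2) = 23299.4.
Ed = (dQ/dp)·(p/Q) = −893 × (34.2/23299.4) = -1.31078…

-1.311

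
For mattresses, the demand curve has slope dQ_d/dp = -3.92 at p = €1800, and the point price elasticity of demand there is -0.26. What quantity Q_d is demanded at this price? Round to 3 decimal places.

Ed = (dQ_d/dp)·(p/Q_d) ⇒ Q_d = (dQ_d/dp)·p/Ed = (-3.92)·1800/(-0.26) = 27138.46153…

27138.462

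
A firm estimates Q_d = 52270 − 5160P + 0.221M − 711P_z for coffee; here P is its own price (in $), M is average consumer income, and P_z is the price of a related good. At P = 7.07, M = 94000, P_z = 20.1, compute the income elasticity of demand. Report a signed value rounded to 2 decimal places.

At the given values, Q_d = 52270 − 5160(7.07) + 0.221(94000) − 711(20.1) = 22271.7.
∂Q_d/∂M = 0.221.
E = (0.221) × (94000/22271.7) = 0.9327…

0.93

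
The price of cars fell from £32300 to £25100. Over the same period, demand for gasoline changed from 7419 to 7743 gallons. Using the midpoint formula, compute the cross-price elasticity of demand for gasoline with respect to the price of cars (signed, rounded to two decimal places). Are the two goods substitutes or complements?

%ΔQ_{gasoline} = (7743 − 7419)/avg = 324/7581 = 0.042738…
%ΔP_{cars} = (25100 − 32300)/avg = -7200/28700 = -0.250871…
E_cross = (324/7581) / (-7200/28700) = -0.1703…
E_cross < 0 ⇒ the goods are complements.

-0.17; complements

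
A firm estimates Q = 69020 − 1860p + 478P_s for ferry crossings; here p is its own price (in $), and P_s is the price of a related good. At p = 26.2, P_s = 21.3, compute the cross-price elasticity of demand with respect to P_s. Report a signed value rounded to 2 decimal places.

At the given values, Q = 69020 − 1860(26.2) + 478(21.3) = 30469.4.
∂Q/∂P_s = 478.
E = (478) × (21.3/30469.4) = 0.3341…

0.33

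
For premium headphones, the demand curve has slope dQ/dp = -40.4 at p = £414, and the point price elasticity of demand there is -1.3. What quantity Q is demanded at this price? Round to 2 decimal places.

12865.85

Ed = (dQ/dp)·(p/Q) ⇒ Q = (dQ/dp)·p/Ed = (-40.4)·414/(-1.3) = 12865.8461…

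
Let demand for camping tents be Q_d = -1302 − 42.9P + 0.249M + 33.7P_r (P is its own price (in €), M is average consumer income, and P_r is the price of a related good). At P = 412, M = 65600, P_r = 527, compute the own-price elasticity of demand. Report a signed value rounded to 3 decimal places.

At the given values, Q_d = -1302 − 42.9(412) + 0.249(65600) + 33.7(527) = 15117.5.
∂Q_d/∂P = −42.9.
E = (-42.9) × (412/15117.5) = -1.16916…

-1.169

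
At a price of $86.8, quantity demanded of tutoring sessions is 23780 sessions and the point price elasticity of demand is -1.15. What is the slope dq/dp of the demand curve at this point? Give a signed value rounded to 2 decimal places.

Ed = (dq/dp)·(p/q) ⇒ dq/dp = Ed·q/p = (-1.15)·23780/86.8 = -315.0576…

-315.06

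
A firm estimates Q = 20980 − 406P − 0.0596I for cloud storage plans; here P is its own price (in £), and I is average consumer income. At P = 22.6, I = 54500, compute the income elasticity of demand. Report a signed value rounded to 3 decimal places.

-0.380

At the given values, Q = 20980 − 406(22.6) − 0.0596(54500) = 8556.2.
∂Q/∂I = -0.0596.
E = (-0.0596) × (54500/8556.2) = -0.37963…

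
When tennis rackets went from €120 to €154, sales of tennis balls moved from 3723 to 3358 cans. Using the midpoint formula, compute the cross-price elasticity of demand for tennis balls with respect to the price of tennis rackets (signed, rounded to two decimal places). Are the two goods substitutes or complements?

-0.42; complements

%ΔQ_{tennis balls} = (3358 − 3723)/avg = -365/3540.5 = -0.103092…
%ΔP_{tennis rackets} = (154 − 120)/avg = 34/137 = 0.248175…
E_cross = (-365/3540.5) / (34/137) = -0.4154…
E_cross < 0 ⇒ the goods are complements.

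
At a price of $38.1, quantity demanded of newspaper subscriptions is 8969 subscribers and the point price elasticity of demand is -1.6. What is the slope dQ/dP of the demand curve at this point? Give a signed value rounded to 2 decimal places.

Ed = (dQ/dP)·(P/Q) ⇒ dQ/dP = Ed·Q/P = (-1.6)·8969/38.1 = -376.6509…

-376.65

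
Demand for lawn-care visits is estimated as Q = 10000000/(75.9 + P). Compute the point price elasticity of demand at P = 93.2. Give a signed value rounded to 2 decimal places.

-0.55

dQ/dP = −10000000/(75.9 + P)² = -349.714. At P = 93.2, Q = 59136.6.
Ed = (dQ/dP)·(P/Q) = (-349.714) × (93.2/59136.6) = -0.5511…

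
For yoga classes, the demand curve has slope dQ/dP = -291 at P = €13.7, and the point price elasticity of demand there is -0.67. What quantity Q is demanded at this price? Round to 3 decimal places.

5950.299

Ed = (dQ/dP)·(P/Q) ⇒ Q = (dQ/dP)·P/Ed = (-291)·13.7/(-0.67) = 5950.29850…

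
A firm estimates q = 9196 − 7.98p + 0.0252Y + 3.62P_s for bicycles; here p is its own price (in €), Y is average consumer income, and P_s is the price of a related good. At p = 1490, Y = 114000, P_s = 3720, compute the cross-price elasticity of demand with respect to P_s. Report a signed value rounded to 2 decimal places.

0.99

At the given values, q = 9196 − 7.98(1490) + 0.0252(114000) + 3.62(3720) = 13645.
∂q/∂P_s = 3.62.
E = (3.62) × (3720/13645) = 0.9869…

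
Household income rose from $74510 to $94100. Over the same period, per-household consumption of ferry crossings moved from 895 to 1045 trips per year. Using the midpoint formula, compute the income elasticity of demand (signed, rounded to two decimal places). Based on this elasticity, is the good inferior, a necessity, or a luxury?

0.67; necessity

%ΔQ = (1045 − 895)/[( 895 + 1045)/2] = 150/970 = 0.154639…
%ΔIncome = (94100 − 74510)/[( 74510 + 94100)/2] = 19590/84305 = 0.232370…
E_income = (150/970) / (19590/84305) = 0.6654…
0 < E_income < 1 ⇒ normal good, necessity.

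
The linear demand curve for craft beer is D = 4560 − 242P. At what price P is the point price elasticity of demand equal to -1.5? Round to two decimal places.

Ed = −242P/(4560 − 242P). Set this equal to -1.5:
242P = 1.5·(4560 − 242P) ⇒ 242P(1 + 1.5) = 1.5·4560
P = 1.5·4560 / (242·2.5) = 11.3057…

11.31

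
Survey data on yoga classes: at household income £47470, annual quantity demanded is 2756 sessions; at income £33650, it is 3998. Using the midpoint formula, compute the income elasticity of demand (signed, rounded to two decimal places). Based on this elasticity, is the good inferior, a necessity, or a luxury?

-1.08; inferior

%ΔQ = (3998 − 2756)/[( 2756 + 3998)/2] = 1242/3377 = 0.367782…
%ΔIncome = (33650 − 47470)/[( 47470 + 33650)/2] = -13820/40560 = -0.340729…
E_income = (1242/3377) / (-13820/40560) = -1.0793…
E_income < 0 ⇒ inferior good.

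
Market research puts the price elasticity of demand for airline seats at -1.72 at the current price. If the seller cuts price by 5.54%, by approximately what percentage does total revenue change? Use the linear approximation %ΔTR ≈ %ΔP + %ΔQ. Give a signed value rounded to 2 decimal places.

+3.99%

%ΔQ ≈ Ed × %ΔP = (-1.72) × (-5.54%) = +9.5288%
%ΔTR ≈ %ΔP + %ΔQ = (-5.54%) + (+9.5288%) = +3.9888%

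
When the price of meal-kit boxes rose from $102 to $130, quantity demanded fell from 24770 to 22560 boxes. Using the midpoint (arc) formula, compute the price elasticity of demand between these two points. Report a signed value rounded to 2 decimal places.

%ΔQ = (22560 − 24770) / [(24770 + 22560)/2] = -2210/23665 = -0.093386…
%ΔP = (130 − 102) / [(102 + 130)/2] = 28/116 = 0.241379…
Arc Ed = %ΔQ / %ΔP = (-2210/23665) / (28/116) = -0.3868…

-0.39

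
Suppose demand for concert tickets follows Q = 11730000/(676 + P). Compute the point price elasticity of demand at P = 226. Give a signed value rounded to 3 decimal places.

dQ/dP = −11730000/(676 + P)² = -14.4173. At P = 226, Q = 13004.4.
Ed = (dQ/dP)·(P/Q) = (-14.4173) × (226/13004.4) = -0.25055…

-0.251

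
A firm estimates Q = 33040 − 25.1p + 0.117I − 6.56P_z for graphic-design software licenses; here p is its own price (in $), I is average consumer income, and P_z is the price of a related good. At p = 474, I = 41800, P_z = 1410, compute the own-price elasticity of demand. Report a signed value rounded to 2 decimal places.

-0.71

At the given values, Q = 33040 − 25.1(474) + 0.117(41800) − 6.56(1410) = 16783.6.
∂Q/∂p = −25.1.
E = (-25.1) × (474/16783.6) = -0.7088…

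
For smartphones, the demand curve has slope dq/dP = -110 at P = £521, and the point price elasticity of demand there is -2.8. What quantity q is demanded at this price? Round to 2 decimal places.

20467.86

Ed = (dq/dP)·(P/q) ⇒ q = (dq/dP)·P/Ed = (-110)·521/(-2.8) = 20467.8571…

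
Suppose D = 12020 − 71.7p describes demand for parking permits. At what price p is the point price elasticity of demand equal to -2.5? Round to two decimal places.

Ed = −71.7p/(12020 − 71.7p). Set this equal to -2.5:
71.7p = 2.5·(12020 − 71.7p) ⇒ 71.7p(1 + 2.5) = 2.5·12020
p = 2.5·12020 / (71.7·3.5) = 119.7449…

119.74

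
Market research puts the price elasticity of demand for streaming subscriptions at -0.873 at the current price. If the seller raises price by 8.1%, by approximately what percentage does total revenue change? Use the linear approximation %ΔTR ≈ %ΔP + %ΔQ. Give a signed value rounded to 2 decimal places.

%ΔQ ≈ Ed × %ΔP = (-0.873) × (+8.1%) = -7.0713%
%ΔTR ≈ %ΔP + %ΔQ = (+8.1%) + (-7.0713%) = +1.0287%

+1.03%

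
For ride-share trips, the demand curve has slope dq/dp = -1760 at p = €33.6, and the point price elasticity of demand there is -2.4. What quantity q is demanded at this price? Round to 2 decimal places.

Ed = (dq/dp)·(p/q) ⇒ q = (dq/dp)·p/Ed = (-1760)·33.6/(-2.4) = 24640

24640.00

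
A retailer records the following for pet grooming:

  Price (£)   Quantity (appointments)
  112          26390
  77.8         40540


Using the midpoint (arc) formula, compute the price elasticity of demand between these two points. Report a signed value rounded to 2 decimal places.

-1.17

%ΔQ = (40540 − 26390) / [(26390 + 40540)/2] = 14150/33465 = 0.422829…
%ΔP = (77.8 − 112) / [(112 + 77.8)/2] = -34.2/94.9 = -0.360379…
Arc Ed = %ΔQ / %ΔP = (14150/33465) / (-34.2/94.9) = -1.1732…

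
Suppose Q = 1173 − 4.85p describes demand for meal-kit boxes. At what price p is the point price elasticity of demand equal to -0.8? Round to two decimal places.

Ed = −4.85p/(1173 − 4.85p). Set this equal to -0.8:
4.85p = 0.8·(1173 − 4.85p) ⇒ 4.85p(1 + 0.8) = 0.8·1173
p = 0.8·1173 / (4.85·1.8) = 107.4914…

107.49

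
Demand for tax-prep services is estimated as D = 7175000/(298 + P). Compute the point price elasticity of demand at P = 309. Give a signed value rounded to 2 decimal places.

dD/dP = −7175000/(298 + P)² = -19.4735. At P = 309, D = 11820.4.
Ed = (dD/dP)·(P/D) = (-19.4735) × (309/11820.4) = -0.5090…

-0.51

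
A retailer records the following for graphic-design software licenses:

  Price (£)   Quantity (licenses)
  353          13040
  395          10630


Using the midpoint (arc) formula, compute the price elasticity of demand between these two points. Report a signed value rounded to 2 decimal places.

%ΔQ = (10630 − 13040) / [(13040 + 10630)/2] = -2410/11835 = -0.203633…
%ΔP = (395 − 353) / [(353 + 395)/2] = 42/374 = 0.112299…
Arc Ed = %ΔQ / %ΔP = (-2410/11835) / (42/374) = -1.8133…

-1.81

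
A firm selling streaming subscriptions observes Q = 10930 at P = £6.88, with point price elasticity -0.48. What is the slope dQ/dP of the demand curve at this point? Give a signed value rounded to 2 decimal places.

-762.56

Ed = (dQ/dP)·(P/Q) ⇒ dQ/dP = Ed·Q/P = (-0.48)·10930/6.88 = -762.5581…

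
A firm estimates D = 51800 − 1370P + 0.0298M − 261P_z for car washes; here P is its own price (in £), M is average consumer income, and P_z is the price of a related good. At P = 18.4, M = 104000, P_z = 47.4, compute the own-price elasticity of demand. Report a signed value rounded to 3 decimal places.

-1.455

At the given values, D = 51800 − 1370(18.4) + 0.0298(104000) − 261(47.4) = 17319.8.
∂D/∂P = −1370.
E = (-1370) × (18.4/17319.8) = -1.45544…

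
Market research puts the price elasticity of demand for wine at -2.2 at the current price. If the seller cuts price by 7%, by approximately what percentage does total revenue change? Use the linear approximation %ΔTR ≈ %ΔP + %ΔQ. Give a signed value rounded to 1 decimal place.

+8.4%

%ΔQ ≈ Ed × %ΔP = (-2.2) × (-7%) = +15.4000%
%ΔTR ≈ %ΔP + %ΔQ = (-7%) + (+15.4000%) = +8.4000%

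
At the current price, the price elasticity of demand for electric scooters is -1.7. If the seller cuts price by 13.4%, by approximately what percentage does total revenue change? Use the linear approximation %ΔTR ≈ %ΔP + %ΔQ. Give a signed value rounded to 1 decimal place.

+9.4%

%ΔQ ≈ Ed × %ΔP = (-1.7) × (-13.4%) = +22.7800%
%ΔTR ≈ %ΔP + %ΔQ = (-13.4%) + (+22.7800%) = +9.3800%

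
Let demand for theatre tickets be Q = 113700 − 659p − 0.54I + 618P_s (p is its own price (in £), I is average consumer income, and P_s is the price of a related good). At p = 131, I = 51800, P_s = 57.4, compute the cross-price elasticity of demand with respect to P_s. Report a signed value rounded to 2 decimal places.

At the given values, Q = 113700 − 659(131) − 0.54(51800) + 618(57.4) = 34872.2.
∂Q/∂P_s = 618.
E = (618) × (57.4/34872.2) = 1.0172…

1.02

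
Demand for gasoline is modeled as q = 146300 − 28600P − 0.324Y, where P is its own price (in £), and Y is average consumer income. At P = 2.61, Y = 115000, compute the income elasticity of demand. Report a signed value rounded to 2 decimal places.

-1.08

At the given values, q = 146300 − 28600(2.61) − 0.324(115000) = 34394.
∂q/∂Y = -0.324.
E = (-0.324) × (115000/34394) = -1.0833…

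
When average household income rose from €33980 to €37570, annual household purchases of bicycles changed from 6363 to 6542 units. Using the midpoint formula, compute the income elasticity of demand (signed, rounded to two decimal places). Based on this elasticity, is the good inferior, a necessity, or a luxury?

%ΔQ = (6542 − 6363)/[( 6363 + 6542)/2] = 179/6452.5 = 0.027741…
%ΔIncome = (37570 − 33980)/[( 33980 + 37570)/2] = 3590/35775 = 0.100349…
E_income = (179/6452.5) / (3590/35775) = 0.2764…
0 < E_income < 1 ⇒ normal good, necessity.

0.28; necessity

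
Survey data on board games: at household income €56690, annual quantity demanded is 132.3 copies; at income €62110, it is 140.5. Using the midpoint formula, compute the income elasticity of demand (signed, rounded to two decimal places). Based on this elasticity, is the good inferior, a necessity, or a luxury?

%ΔQ = (140.5 − 132.3)/[( 132.3 + 140.5)/2] = 8.2/136.4 = 0.060117…
%ΔIncome = (62110 − 56690)/[( 56690 + 62110)/2] = 5420/59400 = 0.091245…
E_income = (8.2/136.4) / (5420/59400) = 0.6588…
0 < E_income < 1 ⇒ normal good, necessity.

0.66; necessity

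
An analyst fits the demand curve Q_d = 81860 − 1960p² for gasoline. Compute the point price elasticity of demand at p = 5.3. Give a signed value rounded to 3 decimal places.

-4.108

dQ_d/dp = −2·1960·p = -20776. At p = 5.3, Q_d = 26803.6.
Ed = (dQ_d/dp)·(p/Q_d) = (-20776) × (5.3/26803.6) = -4.10813…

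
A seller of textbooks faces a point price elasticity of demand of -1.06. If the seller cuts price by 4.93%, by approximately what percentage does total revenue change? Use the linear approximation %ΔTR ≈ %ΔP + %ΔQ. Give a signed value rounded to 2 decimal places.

%ΔQ ≈ Ed × %ΔP = (-1.06) × (-4.93%) = +5.2258%
%ΔTR ≈ %ΔP + %ΔQ = (-4.93%) + (+5.2258%) = +0.2958%

+0.30%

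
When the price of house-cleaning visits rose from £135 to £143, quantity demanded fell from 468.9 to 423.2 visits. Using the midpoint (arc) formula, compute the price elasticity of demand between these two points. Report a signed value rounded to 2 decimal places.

%ΔQ = (423.2 − 468.9) / [(468.9 + 423.2)/2] = -45.7/446.05 = -0.102454…
%ΔP = (143 − 135) / [(135 + 143)/2] = 8/139 = 0.057553…
Arc Ed = %ΔQ / %ΔP = (-45.7/446.05) / (8/139) = -1.7801…

-1.78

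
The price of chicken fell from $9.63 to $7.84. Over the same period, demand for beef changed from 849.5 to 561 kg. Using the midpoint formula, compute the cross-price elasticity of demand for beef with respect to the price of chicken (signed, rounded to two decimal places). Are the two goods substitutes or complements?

2.00; substitutes

%ΔQ_{beef} = (561 − 849.5)/avg = -288.5/705.25 = -0.409074…
%ΔP_{chicken} = (7.84 − 9.63)/avg = -1.79/8.735 = -0.204922…
E_cross = (-288.5/705.25) / (-1.79/8.735) = 1.9962…
E_cross > 0 ⇒ the goods are substitutes.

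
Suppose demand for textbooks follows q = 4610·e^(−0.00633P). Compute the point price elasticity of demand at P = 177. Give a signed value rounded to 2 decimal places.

dq/dP = −0.00633·q = -9.51737. At P = 177, q = 1503.53.
Ed = (dq/dP)·(P/q) = (-9.51737) × (177/1503.53) = -1.1204…

-1.12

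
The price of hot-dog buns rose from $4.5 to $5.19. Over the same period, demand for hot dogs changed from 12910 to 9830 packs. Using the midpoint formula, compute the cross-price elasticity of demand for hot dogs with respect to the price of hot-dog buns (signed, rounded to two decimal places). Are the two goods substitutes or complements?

-1.90; complements

%ΔQ_{hot dogs} = (9830 − 12910)/avg = -3080/11370 = -0.270888…
%ΔP_{hot-dog buns} = (5.19 − 4.5)/avg = 0.69/4.845 = 0.142414…
E_cross = (-3080/11370) / (0.69/4.845) = -1.9021…
E_cross < 0 ⇒ the goods are complements.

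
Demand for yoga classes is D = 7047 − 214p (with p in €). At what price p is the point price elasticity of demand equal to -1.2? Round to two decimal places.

Ed = −214p/(7047 − 214p). Set this equal to -1.2:
214p = 1.2·(7047 − 214p) ⇒ 214p(1 + 1.2) = 1.2·7047
p = 1.2·7047 / (214·2.2) = 17.9617…

17.96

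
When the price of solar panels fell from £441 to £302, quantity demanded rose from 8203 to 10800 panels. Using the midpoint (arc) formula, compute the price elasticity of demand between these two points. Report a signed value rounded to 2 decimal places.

-0.73

%ΔQ = (10800 − 8203) / [(8203 + 10800)/2] = 2597/9501.5 = 0.273325…
%ΔP = (302 − 441) / [(441 + 302)/2] = -139/371.5 = -0.374158…
Arc Ed = %ΔQ / %ΔP = (2597/9501.5) / (-139/371.5) = -0.7305…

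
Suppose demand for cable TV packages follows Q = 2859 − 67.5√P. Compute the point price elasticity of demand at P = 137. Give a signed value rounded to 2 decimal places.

-0.19

dQ/dP = −67.5/(2√P) = -2.88346. At P = 137, Q = 2068.93.
Ed = (dQ/dP)·(P/Q) = (-2.88346) × (137/2068.93) = -0.1909…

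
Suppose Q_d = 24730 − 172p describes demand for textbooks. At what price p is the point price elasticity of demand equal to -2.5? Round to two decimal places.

102.70

Ed = −172p/(24730 − 172p). Set this equal to -2.5:
172p = 2.5·(24730 − 172p) ⇒ 172p(1 + 2.5) = 2.5·24730
p = 2.5·24730 / (172·3.5) = 102.6993…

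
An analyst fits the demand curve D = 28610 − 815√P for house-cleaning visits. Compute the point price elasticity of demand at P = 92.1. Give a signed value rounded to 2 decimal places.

dD/dP = −815/(2√P) = -42.4617. At P = 92.1, D = 20788.5.
Ed = (dD/dP)·(P/D) = (-42.4617) × (92.1/20788.5) = -0.1881…

-0.19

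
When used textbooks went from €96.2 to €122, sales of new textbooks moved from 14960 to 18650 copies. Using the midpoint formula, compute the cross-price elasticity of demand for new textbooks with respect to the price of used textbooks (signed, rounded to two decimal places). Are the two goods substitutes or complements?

%ΔQ_{new textbooks} = (18650 − 14960)/avg = 3690/16805 = 0.219577…
%ΔP_{used textbooks} = (122 − 96.2)/avg = 25.8/109.1 = 0.236480…
E_cross = (3690/16805) / (25.8/109.1) = 0.9285…
E_cross > 0 ⇒ the goods are substitutes.

0.93; substitutes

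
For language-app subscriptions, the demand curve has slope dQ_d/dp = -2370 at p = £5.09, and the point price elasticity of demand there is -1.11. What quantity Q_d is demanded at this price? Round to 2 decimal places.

10867.84

Ed = (dQ_d/dp)·(p/Q_d) ⇒ Q_d = (dQ_d/dp)·p/Ed = (-2370)·5.09/(-1.11) = 10867.8378…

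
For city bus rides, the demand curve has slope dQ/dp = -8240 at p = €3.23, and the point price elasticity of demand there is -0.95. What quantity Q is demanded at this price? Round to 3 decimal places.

28016.000

Ed = (dQ/dp)·(p/Q) ⇒ Q = (dQ/dp)·p/Ed = (-8240)·3.23/(-0.95) = 28016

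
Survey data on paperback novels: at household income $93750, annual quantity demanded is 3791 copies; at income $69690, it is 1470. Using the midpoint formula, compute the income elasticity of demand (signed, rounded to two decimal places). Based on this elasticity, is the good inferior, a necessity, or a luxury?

%ΔQ = (1470 − 3791)/[( 3791 + 1470)/2] = -2321/2630.5 = -0.882341…
%ΔIncome = (69690 − 93750)/[( 93750 + 69690)/2] = -24060/81720 = -0.294419…
E_income = (-2321/2630.5) / (-24060/81720) = 2.9968…
E_income > 1 ⇒ normal good, luxury.

3.00; luxury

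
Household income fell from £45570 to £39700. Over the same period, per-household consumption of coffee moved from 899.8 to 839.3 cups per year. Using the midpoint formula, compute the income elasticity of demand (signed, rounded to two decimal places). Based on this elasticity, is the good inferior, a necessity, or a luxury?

0.51; necessity

%ΔQ = (839.3 − 899.8)/[( 899.8 + 839.3)/2] = -60.5/869.55 = -0.069576…
%ΔIncome = (39700 − 45570)/[( 45570 + 39700)/2] = -5870/42635 = -0.137680…
E_income = (-60.5/869.55) / (-5870/42635) = 0.5053…
0 < E_income < 1 ⇒ normal good, necessity.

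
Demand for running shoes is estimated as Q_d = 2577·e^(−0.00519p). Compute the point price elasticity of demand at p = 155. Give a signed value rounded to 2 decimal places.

-0.80

dQ_d/dp = −0.00519·Q_d = -5.98293. At p = 155, Q_d = 1152.78.
Ed = (dQ_d/dp)·(p/Q_d) = (-5.98293) × (155/1152.78) = -0.8044…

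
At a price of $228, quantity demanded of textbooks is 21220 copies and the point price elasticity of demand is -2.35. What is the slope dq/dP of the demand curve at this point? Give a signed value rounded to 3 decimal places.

-218.715

Ed = (dq/dP)·(P/q) ⇒ dq/dP = Ed·q/P = (-2.35)·21220/228 = -218.71491…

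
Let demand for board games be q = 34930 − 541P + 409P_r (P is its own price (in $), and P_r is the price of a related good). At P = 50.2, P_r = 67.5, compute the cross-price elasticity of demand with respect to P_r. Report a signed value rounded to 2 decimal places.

0.78

At the given values, q = 34930 − 541(50.2) + 409(67.5) = 35379.3.
∂q/∂P_r = 409.
E = (409) × (67.5/35379.3) = 0.7803…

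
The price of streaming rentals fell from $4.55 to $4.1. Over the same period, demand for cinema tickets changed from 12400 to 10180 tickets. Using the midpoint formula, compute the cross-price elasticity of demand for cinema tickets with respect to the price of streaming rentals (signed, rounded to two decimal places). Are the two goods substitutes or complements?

1.89; substitutes

%ΔQ_{cinema tickets} = (10180 − 12400)/avg = -2220/11290 = -0.196634…
%ΔP_{streaming rentals} = (4.1 − 4.55)/avg = -0.45/4.325 = -0.104046…
E_cross = (-2220/11290) / (-0.45/4.325) = 1.8898…
E_cross > 0 ⇒ the goods are substitutes.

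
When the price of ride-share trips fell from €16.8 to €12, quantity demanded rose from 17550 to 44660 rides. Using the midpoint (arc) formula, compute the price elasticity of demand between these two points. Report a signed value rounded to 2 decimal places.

-2.61

%ΔQ = (44660 − 17550) / [(17550 + 44660)/2] = 27110/31105 = 0.871564…
%ΔP = (12 − 16.8) / [(16.8 + 12)/2] = -4.8/14.4 = -0.333333…
Arc Ed = %ΔQ / %ΔP = (27110/31105) / (-4.8/14.4) = -2.6146…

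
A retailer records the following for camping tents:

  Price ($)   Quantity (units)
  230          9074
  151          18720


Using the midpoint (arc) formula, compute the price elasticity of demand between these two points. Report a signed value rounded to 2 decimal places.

-1.67

%ΔQ = (18720 − 9074) / [(9074 + 18720)/2] = 9646/13897 = 0.694106…
%ΔP = (151 − 230) / [(230 + 151)/2] = -79/190.5 = -0.414698…
Arc Ed = %ΔQ / %ΔP = (9646/13897) / (-79/190.5) = -1.6737…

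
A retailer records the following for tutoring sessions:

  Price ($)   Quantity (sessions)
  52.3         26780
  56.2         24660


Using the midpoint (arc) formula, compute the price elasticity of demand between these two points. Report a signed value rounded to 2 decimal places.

-1.15

%ΔQ = (24660 − 26780) / [(26780 + 24660)/2] = -2120/25720 = -0.082426…
%ΔP = (56.2 − 52.3) / [(52.3 + 56.2)/2] = 3.9/54.25 = 0.071889…
Arc Ed = %ΔQ / %ΔP = (-2120/25720) / (3.9/54.25) = -1.1465…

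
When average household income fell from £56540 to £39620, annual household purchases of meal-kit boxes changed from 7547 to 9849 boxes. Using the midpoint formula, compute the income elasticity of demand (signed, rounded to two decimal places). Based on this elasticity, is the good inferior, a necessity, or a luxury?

-0.75; inferior

%ΔQ = (9849 − 7547)/[( 7547 + 9849)/2] = 2302/8698 = 0.264658…
%ΔIncome = (39620 − 56540)/[( 56540 + 39620)/2] = -16920/48080 = -0.351913…
E_income = (2302/8698) / (-16920/48080) = -0.7520…
E_income < 0 ⇒ inferior good.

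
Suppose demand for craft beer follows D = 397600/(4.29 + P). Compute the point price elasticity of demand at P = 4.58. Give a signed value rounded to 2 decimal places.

dD/dP = −397600/(4.29 + P)² = -5053.58. At P = 4.58, D = 44825.3.
Ed = (dD/dP)·(P/D) = (-5053.58) × (4.58/44825.3) = -0.5163…

-0.52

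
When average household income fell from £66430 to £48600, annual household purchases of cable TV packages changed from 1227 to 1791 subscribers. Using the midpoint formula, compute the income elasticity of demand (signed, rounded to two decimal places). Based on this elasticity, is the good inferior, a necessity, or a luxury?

%ΔQ = (1791 − 1227)/[( 1227 + 1791)/2] = 564/1509 = 0.373757…
%ΔIncome = (48600 − 66430)/[( 66430 + 48600)/2] = -17830/57515 = -0.310006…
E_income = (564/1509) / (-17830/57515) = -1.2056…
E_income < 0 ⇒ inferior good.

-1.21; inferior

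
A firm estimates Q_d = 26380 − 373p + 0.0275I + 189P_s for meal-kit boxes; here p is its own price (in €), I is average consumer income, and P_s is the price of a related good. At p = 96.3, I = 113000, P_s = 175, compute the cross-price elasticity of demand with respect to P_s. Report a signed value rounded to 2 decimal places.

At the given values, Q_d = 26380 − 373(96.3) + 0.0275(113000) + 189(175) = 26642.6.
∂Q_d/∂P_s = 189.
E = (189) × (175/26642.6) = 1.2414…

1.24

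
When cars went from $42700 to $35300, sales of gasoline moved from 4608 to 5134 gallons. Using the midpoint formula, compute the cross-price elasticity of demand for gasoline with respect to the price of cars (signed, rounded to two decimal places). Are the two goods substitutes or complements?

-0.57; complements

%ΔQ_{gasoline} = (5134 − 4608)/avg = 526/4871 = 0.107986…
%ΔP_{cars} = (35300 − 42700)/avg = -7400/39000 = -0.189743…
E_cross = (526/4871) / (-7400/39000) = -0.5691…
E_cross < 0 ⇒ the goods are complements.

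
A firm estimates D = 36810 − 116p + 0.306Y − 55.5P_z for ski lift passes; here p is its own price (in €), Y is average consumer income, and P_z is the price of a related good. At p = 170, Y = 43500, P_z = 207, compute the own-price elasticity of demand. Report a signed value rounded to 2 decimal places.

-1.04

At the given values, D = 36810 − 116(170) + 0.306(43500) − 55.5(207) = 18912.5.
∂D/∂p = −116.
E = (-116) × (170/18912.5) = -1.0426…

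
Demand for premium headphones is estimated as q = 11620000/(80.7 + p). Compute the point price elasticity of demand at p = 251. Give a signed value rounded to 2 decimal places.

dq/dp = −11620000/(80.7 + p)² = -105.612. At p = 251, q = 35031.7.
Ed = (dq/dp)·(p/q) = (-105.612) × (251/35031.7) = -0.7567…

-0.76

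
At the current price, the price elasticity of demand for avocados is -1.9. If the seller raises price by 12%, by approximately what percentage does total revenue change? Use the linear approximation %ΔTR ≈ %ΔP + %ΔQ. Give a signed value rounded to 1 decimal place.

-10.8%

%ΔQ ≈ Ed × %ΔP = (-1.9) × (+12%) = -22.8000%
%ΔTR ≈ %ΔP + %ΔQ = (+12%) + (-22.8000%) = -10.8000%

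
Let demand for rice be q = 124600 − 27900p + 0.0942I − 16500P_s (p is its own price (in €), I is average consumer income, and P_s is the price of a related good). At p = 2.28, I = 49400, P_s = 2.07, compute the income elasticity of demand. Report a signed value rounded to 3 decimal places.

0.148

At the given values, q = 124600 − 27900(2.28) + 0.0942(49400) − 16500(2.07) = 31486.48.
∂q/∂I = 0.0942.
E = (0.0942) × (49400/31486.48) = 0.14779…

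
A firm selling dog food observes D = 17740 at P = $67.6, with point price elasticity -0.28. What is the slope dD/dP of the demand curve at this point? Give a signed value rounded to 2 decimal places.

Ed = (dD/dP)·(P/D) ⇒ dD/dP = Ed·D/P = (-0.28)·17740/67.6 = -73.4792…

-73.48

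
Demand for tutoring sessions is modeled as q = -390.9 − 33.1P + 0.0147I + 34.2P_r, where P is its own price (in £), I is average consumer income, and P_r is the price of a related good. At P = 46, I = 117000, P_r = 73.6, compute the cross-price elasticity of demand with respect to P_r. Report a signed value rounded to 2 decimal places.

At the given values, q = -390.9 − 33.1(46) + 0.0147(117000) + 34.2(73.6) = 2323.52.
∂q/∂P_r = 34.2.
E = (34.2) × (73.6/2323.52) = 1.0833…

1.08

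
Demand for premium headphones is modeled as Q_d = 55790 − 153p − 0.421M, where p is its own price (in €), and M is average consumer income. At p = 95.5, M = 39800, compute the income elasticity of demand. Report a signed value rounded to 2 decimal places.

At the given values, Q_d = 55790 − 153(95.5) − 0.421(39800) = 24422.7.
∂Q_d/∂M = -0.421.
E = (-0.421) × (39800/24422.7) = -0.6860…

-0.69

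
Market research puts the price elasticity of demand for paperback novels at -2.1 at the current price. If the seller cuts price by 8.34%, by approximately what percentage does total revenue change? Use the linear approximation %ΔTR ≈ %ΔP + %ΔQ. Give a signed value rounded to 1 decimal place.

+9.2%

%ΔQ ≈ Ed × %ΔP = (-2.1) × (-8.34%) = +17.5140%
%ΔTR ≈ %ΔP + %ΔQ = (-8.34%) + (+17.5140%) = +9.1740%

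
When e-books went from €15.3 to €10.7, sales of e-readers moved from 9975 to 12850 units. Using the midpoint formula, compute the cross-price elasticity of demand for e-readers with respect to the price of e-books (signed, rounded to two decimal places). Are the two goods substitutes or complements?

%ΔQ_{e-readers} = (12850 − 9975)/avg = 2875/11412.5 = 0.251916…
%ΔP_{e-books} = (10.7 − 15.3)/avg = -4.6/13 = -0.353846…
E_cross = (2875/11412.5) / (-4.6/13) = -0.7119…
E_cross < 0 ⇒ the goods are complements.

-0.71; complements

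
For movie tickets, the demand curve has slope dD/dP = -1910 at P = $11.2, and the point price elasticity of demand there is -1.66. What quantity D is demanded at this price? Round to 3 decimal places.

12886.747

Ed = (dD/dP)·(P/D) ⇒ D = (dD/dP)·P/Ed = (-1910)·11.2/(-1.66) = 12886.74698…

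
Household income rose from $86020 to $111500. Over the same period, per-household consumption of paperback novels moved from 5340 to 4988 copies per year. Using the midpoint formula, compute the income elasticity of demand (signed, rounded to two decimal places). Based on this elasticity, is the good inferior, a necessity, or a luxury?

-0.26; inferior

%ΔQ = (4988 − 5340)/[( 5340 + 4988)/2] = -352/5164 = -0.068164…
%ΔIncome = (111500 − 86020)/[( 86020 + 111500)/2] = 25480/98760 = 0.257999…
E_income = (-352/5164) / (25480/98760) = -0.2642…
E_income < 0 ⇒ inferior good.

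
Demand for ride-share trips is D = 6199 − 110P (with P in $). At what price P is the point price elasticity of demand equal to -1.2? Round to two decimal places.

30.74

Ed = −110P/(6199 − 110P). Set this equal to -1.2:
110P = 1.2·(6199 − 110P) ⇒ 110P(1 + 1.2) = 1.2·6199
P = 1.2·6199 / (110·2.2) = 30.7388…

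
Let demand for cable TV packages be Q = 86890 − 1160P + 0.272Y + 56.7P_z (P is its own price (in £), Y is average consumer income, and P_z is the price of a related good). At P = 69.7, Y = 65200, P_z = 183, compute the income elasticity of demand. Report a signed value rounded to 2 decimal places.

0.52

At the given values, Q = 86890 − 1160(69.7) + 0.272(65200) + 56.7(183) = 34148.5.
∂Q/∂Y = 0.272.
E = (0.272) × (65200/34148.5) = 0.5193…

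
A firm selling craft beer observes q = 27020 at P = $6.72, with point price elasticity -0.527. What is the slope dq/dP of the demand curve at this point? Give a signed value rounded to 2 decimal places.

-2118.98

Ed = (dq/dP)·(P/q) ⇒ dq/dP = Ed·q/P = (-0.527)·27020/6.72 = -2118.9791…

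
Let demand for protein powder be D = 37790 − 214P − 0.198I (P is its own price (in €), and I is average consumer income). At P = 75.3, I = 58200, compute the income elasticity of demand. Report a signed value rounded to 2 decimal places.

At the given values, D = 37790 − 214(75.3) − 0.198(58200) = 10152.2.
∂D/∂I = -0.198.
E = (-0.198) × (58200/10152.2) = -1.1350…

-1.14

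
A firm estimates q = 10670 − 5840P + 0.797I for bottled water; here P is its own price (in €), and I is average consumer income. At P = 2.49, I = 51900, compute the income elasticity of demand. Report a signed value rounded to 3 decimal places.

At the given values, q = 10670 − 5840(2.49) + 0.797(51900) = 37492.7.
∂q/∂I = 0.797.
E = (0.797) × (51900/37492.7) = 1.10326…

1.103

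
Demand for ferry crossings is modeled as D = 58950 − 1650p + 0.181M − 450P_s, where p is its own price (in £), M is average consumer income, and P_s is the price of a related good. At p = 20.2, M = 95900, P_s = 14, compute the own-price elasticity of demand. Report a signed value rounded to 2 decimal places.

-0.91

At the given values, D = 58950 − 1650(20.2) + 0.181(95900) − 450(14) = 36677.9.
∂D/∂p = −1650.
E = (-1650) × (20.2/36677.9) = -0.9087…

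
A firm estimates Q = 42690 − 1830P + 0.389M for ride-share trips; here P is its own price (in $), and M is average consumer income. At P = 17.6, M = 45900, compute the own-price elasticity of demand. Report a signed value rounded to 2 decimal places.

At the given values, Q = 42690 − 1830(17.6) + 0.389(45900) = 28337.1.
∂Q/∂P = −1830.
E = (-1830) × (17.6/28337.1) = -1.1366…

-1.14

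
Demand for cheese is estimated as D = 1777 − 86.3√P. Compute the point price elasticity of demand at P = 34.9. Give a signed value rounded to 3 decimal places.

dD/dP = −86.3/(2√P) = -7.30412. At P = 34.9, D = 1267.17.
Ed = (dD/dP)·(P/D) = (-7.30412) × (34.9/1267.17) = -0.20116…

-0.201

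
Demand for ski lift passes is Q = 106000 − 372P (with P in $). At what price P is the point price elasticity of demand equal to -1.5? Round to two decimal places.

Ed = −372P/(106000 − 372P). Set this equal to -1.5:
372P = 1.5·(106000 − 372P) ⇒ 372P(1 + 1.5) = 1.5·106000
P = 1.5·106000 / (372·2.5) = 170.9677…

170.97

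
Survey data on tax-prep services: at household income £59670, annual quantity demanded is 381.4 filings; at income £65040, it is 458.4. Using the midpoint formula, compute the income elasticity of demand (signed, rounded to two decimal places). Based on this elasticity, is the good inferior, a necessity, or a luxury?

%ΔQ = (458.4 − 381.4)/[( 381.4 + 458.4)/2] = 77/419.9 = 0.183376…
%ΔIncome = (65040 − 59670)/[( 59670 + 65040)/2] = 5370/62355 = 0.086119…
E_income = (77/419.9) / (5370/62355) = 2.1293…
E_income > 1 ⇒ normal good, luxury.

2.13; luxury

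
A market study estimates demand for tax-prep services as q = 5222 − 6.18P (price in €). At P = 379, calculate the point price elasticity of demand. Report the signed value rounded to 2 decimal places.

dq/dP = −6.18. At P = 379, q = 5222 − 6.18(379) = 2879.78.
Ed = (dq/dP)·(P/q) = −6.18 × (379/2879.78) = -0.8133…

-0.81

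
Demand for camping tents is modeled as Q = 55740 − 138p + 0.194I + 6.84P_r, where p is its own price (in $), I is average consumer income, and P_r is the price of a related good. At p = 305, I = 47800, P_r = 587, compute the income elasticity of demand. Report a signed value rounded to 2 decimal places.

At the given values, Q = 55740 − 138(305) + 0.194(47800) + 6.84(587) = 26938.28.
∂Q/∂I = 0.194.
E = (0.194) × (47800/26938.28) = 0.3442…

0.34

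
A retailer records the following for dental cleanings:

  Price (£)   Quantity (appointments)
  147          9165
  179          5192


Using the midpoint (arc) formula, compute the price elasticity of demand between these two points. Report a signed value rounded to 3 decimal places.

-2.819

%ΔQ = (5192 − 9165) / [(9165 + 5192)/2] = -3973/7178.5 = -0.553458…
%ΔP = (179 − 147) / [(147 + 179)/2] = 32/163 = 0.196319…
Arc Ed = %ΔQ / %ΔP = (-3973/7178.5) / (32/163) = -2.81917…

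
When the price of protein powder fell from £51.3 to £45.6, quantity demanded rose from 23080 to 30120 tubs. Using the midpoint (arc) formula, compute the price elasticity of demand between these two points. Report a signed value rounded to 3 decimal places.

-2.250

%ΔQ = (30120 − 23080) / [(23080 + 30120)/2] = 7040/26600 = 0.264661…
%ΔP = (45.6 − 51.3) / [(51.3 + 45.6)/2] = -5.7/48.45 = -0.117647…
Arc Ed = %ΔQ / %ΔP = (7040/26600) / (-5.7/48.45) = -2.24962…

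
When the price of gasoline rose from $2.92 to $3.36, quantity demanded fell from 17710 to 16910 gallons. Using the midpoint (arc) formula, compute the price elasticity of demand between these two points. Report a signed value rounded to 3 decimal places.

-0.330

%ΔQ = (16910 − 17710) / [(17710 + 16910)/2] = -800/17310 = -0.046216…
%ΔP = (3.36 − 2.92) / [(2.92 + 3.36)/2] = 0.44/3.14 = 0.140127…
Arc Ed = %ΔQ / %ΔP = (-800/17310) / (0.44/3.14) = -0.32981…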